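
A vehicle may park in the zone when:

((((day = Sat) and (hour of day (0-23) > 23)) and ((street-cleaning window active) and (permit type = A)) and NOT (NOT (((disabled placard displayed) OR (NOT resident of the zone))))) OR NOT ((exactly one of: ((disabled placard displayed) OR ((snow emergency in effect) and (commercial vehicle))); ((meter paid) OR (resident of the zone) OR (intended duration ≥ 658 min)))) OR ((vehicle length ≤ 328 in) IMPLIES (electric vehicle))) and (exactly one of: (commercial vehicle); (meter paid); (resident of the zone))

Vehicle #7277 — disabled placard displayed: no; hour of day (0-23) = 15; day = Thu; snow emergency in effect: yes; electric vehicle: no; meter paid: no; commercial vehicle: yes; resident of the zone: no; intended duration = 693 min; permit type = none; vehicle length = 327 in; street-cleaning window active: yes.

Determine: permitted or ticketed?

Atomic conditions:
  day = Sat: Thu == Sat is false
  hour of day (0-23) > 23: 15 > 23 is false
  street-cleaning window active: yes → true
  permit type = A: none == A is false
  disabled placard displayed: no → false
  NOT resident of the zone: no → true
  snow emergency in effect: yes → true
  commercial vehicle: yes → true
  meter paid: no → false
  resident of the zone: no → false
  intended duration ≥ 658 min: 693 ≥ 658 is true
  vehicle length ≤ 328 in: 327 ≤ 328 is true
  electric vehicle: no → false
Combine:
[1.1.1] false AND false = false
[1.1.2] true AND false = false
[1.1.3.1.1] false OR true = true
[1.1.3.1] NOT true = false
[1.1.3] NOT false = true
[1.1] false AND false AND true = false
[1.2.1.1.2] true AND true = true
[1.2.1.1] false OR true = true
[1.2.1.2] false OR false OR true = true
[1.2.1] exactly-one(true, true) = false
[1.2] NOT false = true
[1.3] true → false = false
[1] false OR true OR false = true
[2] exactly-one(true, false, false) = true
[root] true AND true = true
Overall: true → permitted

Permitted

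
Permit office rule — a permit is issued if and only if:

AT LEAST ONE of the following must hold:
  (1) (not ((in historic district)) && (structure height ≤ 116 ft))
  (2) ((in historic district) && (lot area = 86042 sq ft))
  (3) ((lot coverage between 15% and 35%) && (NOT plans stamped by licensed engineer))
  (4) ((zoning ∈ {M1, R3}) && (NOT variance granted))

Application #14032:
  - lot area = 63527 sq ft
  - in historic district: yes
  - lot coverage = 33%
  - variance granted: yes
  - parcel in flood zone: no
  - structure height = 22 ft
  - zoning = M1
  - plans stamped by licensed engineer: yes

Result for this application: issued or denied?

Atomic conditions:
  in historic district: yes → true
  structure height ≤ 116 ft: 22 ≤ 116 is true
  lot area = 86042 sq ft: 63527 == 86042 is false
  lot coverage between 15% and 35%: 33 in [15, 35] is true
  NOT plans stamped by licensed engineer: yes → false
  zoning ∈ {M1, R3}: M1 is in the set → true
  NOT variance granted: yes → false
Combine:
[1.1] NOT true = false
[1] false AND true = false
[2] true AND false = false
[3] true AND false = false
[4] true AND false = false
[root] false OR false OR false OR false = false
Overall: false → denied

Denied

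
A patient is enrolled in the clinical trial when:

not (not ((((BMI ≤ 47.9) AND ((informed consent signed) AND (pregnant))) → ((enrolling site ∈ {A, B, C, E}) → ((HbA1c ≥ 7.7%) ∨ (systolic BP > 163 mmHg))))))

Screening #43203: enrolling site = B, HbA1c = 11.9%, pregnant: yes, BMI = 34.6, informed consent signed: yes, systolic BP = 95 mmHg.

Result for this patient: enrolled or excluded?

Atomic conditions:
  BMI ≤ 47.9: 34.6 ≤ 47.9 is true
  informed consent signed: yes → true
  pregnant: yes → true
  enrolling site ∈ {A, B, C, E}: B is in the set → true
  HbA1c ≥ 7.7%: 11.9 ≥ 7.7 is true
  systolic BP > 163 mmHg: 95 > 163 is false
Combine:
[1.1.1.2] true AND true = true
[1.1.1] true AND true = true
[1.1.2.2] true OR false = true
[1.1.2] true → true = true
[1.1] true → true = true
[1] NOT true = false
[root] NOT false = true
Overall: true → enrolled

Enrolled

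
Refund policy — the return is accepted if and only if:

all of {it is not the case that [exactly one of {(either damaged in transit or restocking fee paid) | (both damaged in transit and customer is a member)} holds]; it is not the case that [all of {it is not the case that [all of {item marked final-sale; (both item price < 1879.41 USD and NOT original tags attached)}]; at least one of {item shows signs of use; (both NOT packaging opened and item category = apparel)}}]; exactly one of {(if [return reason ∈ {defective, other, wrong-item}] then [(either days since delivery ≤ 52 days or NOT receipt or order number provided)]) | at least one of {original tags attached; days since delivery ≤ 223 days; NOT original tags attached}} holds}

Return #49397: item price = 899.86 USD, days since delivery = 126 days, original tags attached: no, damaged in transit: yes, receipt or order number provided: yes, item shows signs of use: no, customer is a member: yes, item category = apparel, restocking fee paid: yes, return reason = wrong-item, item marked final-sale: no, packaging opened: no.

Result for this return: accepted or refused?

Atomic conditions:
  damaged in transit: yes → true
  restocking fee paid: yes → true
  customer is a member: yes → true
  item marked final-sale: no → false
  item price < 1879.41 USD: 899.86 < 1879.41 is true
  NOT original tags attached: no → true
  item shows signs of use: no → false
  NOT packaging opened: no → true
  item category = apparel: apparel == apparel is true
  return reason ∈ {defective, other, wrong-item}: wrong-item is in the set → true
  days since delivery ≤ 52 days: 126 ≤ 52 is false
  NOT receipt or order number provided: yes → false
  original tags attached: no → false
  days since delivery ≤ 223 days: 126 ≤ 223 is true
Combine:
[1.1.1] true OR true = true
[1.1.2] true AND true = true
[1.1] exactly-one(true, true) = false
[1] NOT false = true
[2.1.1.1.2] true AND true = true
[2.1.1.1] false AND true = false
[2.1.1] NOT false = true
[2.1.2.2] true AND true = true
[2.1.2] false OR true = true
[2.1] true AND true = true
[2] NOT true = false
[3.1.2] false OR false = false
[3.1] true → false = false
[3.2] false OR true OR true = true
[3] exactly-one(false, true) = true
[root] true AND false AND true = false
Overall: false → refused

Refused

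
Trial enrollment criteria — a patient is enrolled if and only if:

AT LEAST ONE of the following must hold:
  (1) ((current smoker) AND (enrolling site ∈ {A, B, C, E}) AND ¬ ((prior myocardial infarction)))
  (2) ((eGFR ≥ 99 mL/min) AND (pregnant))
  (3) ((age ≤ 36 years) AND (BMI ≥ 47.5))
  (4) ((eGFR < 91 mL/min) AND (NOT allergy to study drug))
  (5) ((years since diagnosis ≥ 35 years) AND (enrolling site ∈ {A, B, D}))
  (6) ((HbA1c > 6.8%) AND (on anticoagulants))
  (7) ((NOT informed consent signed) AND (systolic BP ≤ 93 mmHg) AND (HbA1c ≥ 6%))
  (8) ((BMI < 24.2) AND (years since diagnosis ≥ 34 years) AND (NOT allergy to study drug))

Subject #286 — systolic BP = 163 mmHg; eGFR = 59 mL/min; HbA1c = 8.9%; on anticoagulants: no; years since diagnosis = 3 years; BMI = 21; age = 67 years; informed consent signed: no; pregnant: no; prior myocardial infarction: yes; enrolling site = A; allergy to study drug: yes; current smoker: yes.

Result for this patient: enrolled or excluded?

Excluded

Atomic conditions:
  current smoker: yes → true
  enrolling site ∈ {A, B, C, E}: A is in the set → true
  prior myocardial infarction: yes → true
  eGFR ≥ 99 mL/min: 59 ≥ 99 is false
  pregnant: no → false
  age ≤ 36 years: 67 ≤ 36 is false
  BMI ≥ 47.5: 21 ≥ 47.5 is false
  eGFR < 91 mL/min: 59 < 91 is true
  NOT allergy to study drug: yes → false
  years since diagnosis ≥ 35 years: 3 ≥ 35 is false
  enrolling site ∈ {A, B, D}: A is in the set → true
  HbA1c > 6.8%: 8.9 > 6.8 is true
  on anticoagulants: no → false
  NOT informed consent signed: no → true
  systolic BP ≤ 93 mmHg: 163 ≤ 93 is false
  HbA1c ≥ 6%: 8.9 ≥ 6 is true
  BMI < 24.2: 21 < 24.2 is true
  years since diagnosis ≥ 34 years: 3 ≥ 34 is false
Combine:
[1.3] NOT true = false
[1] true AND true AND false = false
[2] false AND false = false
[3] false AND false = false
[4] true AND false = false
[5] false AND true = false
[6] true AND false = false
[7] true AND false AND true = false
[8] true AND false AND false = false
[root] false OR false OR false OR false OR false OR false OR false OR false = false
Overall: false → excluded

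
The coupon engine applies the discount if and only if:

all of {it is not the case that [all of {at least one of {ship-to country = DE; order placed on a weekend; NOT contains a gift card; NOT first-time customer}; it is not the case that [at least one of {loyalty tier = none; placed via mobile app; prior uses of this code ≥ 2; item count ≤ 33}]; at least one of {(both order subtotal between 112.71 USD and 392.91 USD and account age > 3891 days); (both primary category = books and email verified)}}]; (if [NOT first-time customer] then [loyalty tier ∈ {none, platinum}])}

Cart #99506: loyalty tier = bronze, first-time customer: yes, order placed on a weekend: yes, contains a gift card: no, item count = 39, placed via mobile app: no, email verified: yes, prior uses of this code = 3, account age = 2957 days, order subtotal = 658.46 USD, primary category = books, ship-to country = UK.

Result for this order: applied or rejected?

Atomic conditions:
  ship-to country = DE: UK == DE is false
  order placed on a weekend: yes → true
  NOT contains a gift card: no → true
  NOT first-time customer: yes → false
  loyalty tier = none: bronze == none is false
  placed via mobile app: no → false
  prior uses of this code ≥ 2: 3 ≥ 2 is true
  item count ≤ 33: 39 ≤ 33 is false
  order subtotal between 112.71 USD and 392.91 USD: 658.46 in [112.71, 392.91] is false
  account age > 3891 days: 2957 > 3891 is false
  primary category = books: books == books is true
  email verified: yes → true
  loyalty tier ∈ {none, platinum}: bronze is not in the set → false
Combine:
[1.1.1] false OR true OR true OR false = true
[1.1.2.1] false OR false OR true OR false = true
[1.1.2] NOT true = false
[1.1.3.1] false AND false = false
[1.1.3.2] true AND true = true
[1.1.3] false OR true = true
[1.1] true AND false AND true = false
[1] NOT false = true
[2] false → false (antecedent false ⇒ implication holds) = true
[root] true AND true = true
Overall: true → applied

Applied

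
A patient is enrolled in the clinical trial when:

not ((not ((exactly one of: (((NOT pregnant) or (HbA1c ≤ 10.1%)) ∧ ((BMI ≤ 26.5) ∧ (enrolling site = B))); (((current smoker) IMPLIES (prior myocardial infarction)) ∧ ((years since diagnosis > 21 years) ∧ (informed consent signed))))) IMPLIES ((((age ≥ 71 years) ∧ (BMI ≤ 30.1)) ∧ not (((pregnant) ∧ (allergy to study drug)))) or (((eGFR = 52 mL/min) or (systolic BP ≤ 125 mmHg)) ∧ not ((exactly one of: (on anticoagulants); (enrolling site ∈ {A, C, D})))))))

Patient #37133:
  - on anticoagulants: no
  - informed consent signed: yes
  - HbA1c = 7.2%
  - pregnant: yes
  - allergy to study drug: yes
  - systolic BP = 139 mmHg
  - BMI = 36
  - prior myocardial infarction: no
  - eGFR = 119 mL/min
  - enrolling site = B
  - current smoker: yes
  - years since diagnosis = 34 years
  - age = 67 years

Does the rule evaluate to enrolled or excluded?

Enrolled

Atomic conditions:
  NOT pregnant: yes → false
  HbA1c ≤ 10.1%: 7.2 ≤ 10.1 is true
  BMI ≤ 26.5: 36 ≤ 26.5 is false
  enrolling site = B: B == B is true
  current smoker: yes → true
  prior myocardial infarction: no → false
  years since diagnosis > 21 years: 34 > 21 is true
  informed consent signed: yes → true
  age ≥ 71 years: 67 ≥ 71 is false
  BMI ≤ 30.1: 36 ≤ 30.1 is false
  pregnant: yes → true
  allergy to study drug: yes → true
  eGFR = 52 mL/min: 119 == 52 is false
  systolic BP ≤ 125 mmHg: 139 ≤ 125 is false
  on anticoagulants: no → false
  enrolling site ∈ {A, C, D}: B is not in the set → false
Combine:
[1.1.1.1.1] false OR true = true
[1.1.1.1.2] false AND true = false
[1.1.1.1] true AND false = false
[1.1.1.2.1] true → false = false
[1.1.1.2.2] true AND true = true
[1.1.1.2] false AND true = false
[1.1.1] exactly-one(false, false) = false
[1.1] NOT false = true
[1.2.1.1] false AND false = false
[1.2.1.2.1] true AND true = true
[1.2.1.2] NOT true = false
[1.2.1] false AND false = false
[1.2.2.1] false OR false = false
[1.2.2.2.1] exactly-one(false, false) = false
[1.2.2.2] NOT false = true
[1.2.2] false AND true = false
[1.2] false OR false = false
[1] true → false = false
[root] NOT false = true
Overall: true → enrolled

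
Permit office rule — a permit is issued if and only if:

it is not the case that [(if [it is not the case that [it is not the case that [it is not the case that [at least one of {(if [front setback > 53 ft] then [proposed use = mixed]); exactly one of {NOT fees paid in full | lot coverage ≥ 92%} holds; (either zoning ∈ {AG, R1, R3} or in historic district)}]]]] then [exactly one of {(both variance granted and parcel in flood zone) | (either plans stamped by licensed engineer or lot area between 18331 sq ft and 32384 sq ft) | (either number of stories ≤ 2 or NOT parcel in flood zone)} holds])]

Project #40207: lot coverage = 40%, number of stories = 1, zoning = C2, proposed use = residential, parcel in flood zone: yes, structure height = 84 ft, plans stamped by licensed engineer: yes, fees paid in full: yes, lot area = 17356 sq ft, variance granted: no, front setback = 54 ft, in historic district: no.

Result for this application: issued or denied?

Issued

Atomic conditions:
  front setback > 53 ft: 54 > 53 is true
  proposed use = mixed: residential == mixed is false
  NOT fees paid in full: yes → false
  lot coverage ≥ 92%: 40 ≥ 92 is false
  zoning ∈ {AG, R1, R3}: C2 is not in the set → false
  in historic district: no → false
  variance granted: no → false
  parcel in flood zone: yes → true
  plans stamped by licensed engineer: yes → true
  lot area between 18331 sq ft and 32384 sq ft: 17356 in [18331, 32384] is false
  number of stories ≤ 2: 1 ≤ 2 is true
  NOT parcel in flood zone: yes → false
Combine:
[1.1.1.1.1.1] true → false = false
[1.1.1.1.1.2] exactly-one(false, false) = false
[1.1.1.1.1.3] false OR false = false
[1.1.1.1.1] false OR false OR false = false
[1.1.1.1] NOT false = true
[1.1.1] NOT true = false
[1.1] NOT false = true
[1.2.1] false AND true = false
[1.2.2] true OR false = true
[1.2.3] true OR false = true
[1.2] exactly-one(false, true, true) = false
[1] true → false = false
[root] NOT false = true
Overall: true → issued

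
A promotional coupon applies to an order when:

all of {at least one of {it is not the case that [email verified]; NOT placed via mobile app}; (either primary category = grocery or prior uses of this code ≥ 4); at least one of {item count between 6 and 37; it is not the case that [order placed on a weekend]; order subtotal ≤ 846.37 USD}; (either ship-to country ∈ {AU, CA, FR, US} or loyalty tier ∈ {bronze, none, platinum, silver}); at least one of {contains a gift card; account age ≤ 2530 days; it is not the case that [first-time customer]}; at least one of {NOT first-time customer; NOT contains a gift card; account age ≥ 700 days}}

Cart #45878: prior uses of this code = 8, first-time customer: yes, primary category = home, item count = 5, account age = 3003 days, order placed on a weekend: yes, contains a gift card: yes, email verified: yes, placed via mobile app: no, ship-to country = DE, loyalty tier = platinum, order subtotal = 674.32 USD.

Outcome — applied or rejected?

Atomic conditions:
  email verified: yes → true
  NOT placed via mobile app: no → true
  primary category = grocery: home == grocery is false
  prior uses of this code ≥ 4: 8 ≥ 4 is true
  item count between 6 and 37: 5 in [6, 37] is false
  order placed on a weekend: yes → true
  order subtotal ≤ 846.37 USD: 674.32 ≤ 846.37 is true
  ship-to country ∈ {AU, CA, FR, US}: DE is not in the set → false
  loyalty tier ∈ {bronze, none, platinum, silver}: platinum is in the set → true
  contains a gift card: yes → true
  account age ≤ 2530 days: 3003 ≤ 2530 is false
  first-time customer: yes → true
  NOT first-time customer: yes → false
  NOT contains a gift card: yes → false
  account age ≥ 700 days: 3003 ≥ 700 is true
Combine:
[1.1] NOT true = false
[1] false OR true = true
[2] false OR true = true
[3.2] NOT true = false
[3] false OR false OR true = true
[4] false OR true = true
[5.3] NOT true = false
[5] true OR false OR false = true
[6] false OR false OR true = true
[root] true AND true AND true AND true AND true AND true = true
Overall: true → applied

Applied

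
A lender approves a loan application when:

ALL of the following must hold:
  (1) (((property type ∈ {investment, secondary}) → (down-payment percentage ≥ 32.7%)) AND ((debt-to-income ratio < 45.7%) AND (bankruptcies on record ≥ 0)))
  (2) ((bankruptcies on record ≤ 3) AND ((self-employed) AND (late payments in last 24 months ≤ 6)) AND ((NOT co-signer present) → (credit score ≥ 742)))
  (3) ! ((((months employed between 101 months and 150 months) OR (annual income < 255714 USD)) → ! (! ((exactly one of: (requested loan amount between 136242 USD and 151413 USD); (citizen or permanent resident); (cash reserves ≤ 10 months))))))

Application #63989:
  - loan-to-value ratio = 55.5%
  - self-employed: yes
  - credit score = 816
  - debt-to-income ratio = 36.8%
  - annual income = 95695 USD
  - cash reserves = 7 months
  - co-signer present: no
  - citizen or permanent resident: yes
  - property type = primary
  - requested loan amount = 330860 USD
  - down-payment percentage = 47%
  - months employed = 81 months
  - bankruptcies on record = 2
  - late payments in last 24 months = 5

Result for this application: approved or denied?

Atomic conditions:
  property type ∈ {investment, secondary}: primary is not in the set → false
  down-payment percentage ≥ 32.7%: 47 ≥ 32.7 is true
  debt-to-income ratio < 45.7%: 36.8 < 45.7 is true
  bankruptcies on record ≥ 0: 2 ≥ 0 is true
  bankruptcies on record ≤ 3: 2 ≤ 3 is true
  self-employed: yes → true
  late payments in last 24 months ≤ 6: 5 ≤ 6 is true
  NOT co-signer present: no → true
  credit score ≥ 742: 816 ≥ 742 is true
  months employed between 101 months and 150 months: 81 in [101, 150] is false
  annual income < 255714 USD: 95695 < 255714 is true
  requested loan amount between 136242 USD and 151413 USD: 330860 in [136242, 151413] is false
  citizen or permanent resident: yes → true
  cash reserves ≤ 10 months: 7 ≤ 10 is true
Combine:
[1.1] false → true (antecedent false ⇒ implication holds) = true
[1.2] true AND true = true
[1] true AND true = true
[2.2] true AND true = true
[2.3] true → true = true
[2] true AND true AND true = true
[3.1.1] false OR true = true
[3.1.2.1.1] exactly-one(false, true, true) = false
[3.1.2.1] NOT false = true
[3.1.2] NOT true = false
[3.1] true → false = false
[3] NOT false = true
[root] true AND true AND true = true
Overall: true → approved

Approved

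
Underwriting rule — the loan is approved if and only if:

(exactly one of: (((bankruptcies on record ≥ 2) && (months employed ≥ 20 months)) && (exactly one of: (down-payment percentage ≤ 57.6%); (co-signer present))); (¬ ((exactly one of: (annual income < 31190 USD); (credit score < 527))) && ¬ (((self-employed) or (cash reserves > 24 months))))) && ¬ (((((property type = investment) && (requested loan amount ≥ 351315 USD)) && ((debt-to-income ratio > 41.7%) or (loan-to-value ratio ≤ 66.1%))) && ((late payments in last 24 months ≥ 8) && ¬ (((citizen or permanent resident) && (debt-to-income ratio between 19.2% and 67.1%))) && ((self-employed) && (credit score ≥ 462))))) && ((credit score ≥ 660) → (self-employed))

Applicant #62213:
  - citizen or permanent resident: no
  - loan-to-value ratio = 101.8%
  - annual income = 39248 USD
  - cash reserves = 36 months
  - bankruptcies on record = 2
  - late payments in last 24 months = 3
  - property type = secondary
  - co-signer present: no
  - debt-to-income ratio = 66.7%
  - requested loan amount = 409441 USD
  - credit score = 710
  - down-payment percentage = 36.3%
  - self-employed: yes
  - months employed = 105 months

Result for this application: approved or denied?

Atomic conditions:
  bankruptcies on record ≥ 2: 2 ≥ 2 is true
  months employed ≥ 20 months: 105 ≥ 20 is true
  down-payment percentage ≤ 57.6%: 36.3 ≤ 57.6 is true
  co-signer present: no → false
  annual income < 31190 USD: 39248 < 31190 is false
  credit score < 527: 710 < 527 is false
  self-employed: yes → true
  cash reserves > 24 months: 36 > 24 is true
  property type = investment: secondary == investment is false
  requested loan amount ≥ 351315 USD: 409441 ≥ 351315 is true
  debt-to-income ratio > 41.7%: 66.7 > 41.7 is true
  loan-to-value ratio ≤ 66.1%: 101.8 ≤ 66.1 is false
  late payments in last 24 months ≥ 8: 3 ≥ 8 is false
  citizen or permanent resident: no → false
  debt-to-income ratio between 19.2% and 67.1%: 66.7 in [19.2, 67.1] is true
  credit score ≥ 462: 710 ≥ 462 is true
  credit score ≥ 660: 710 ≥ 660 is true
Combine:
[1.1.1] true AND true = true
[1.1.2] exactly-one(true, false) = true
[1.1] true AND true = true
[1.2.1.1] exactly-one(false, false) = false
[1.2.1] NOT false = true
[1.2.2.1] true OR true = true
[1.2.2] NOT true = false
[1.2] true AND false = false
[1] exactly-one(true, false) = true
[2.1.1.1] false AND true = false
[2.1.1.2] true OR false = true
[2.1.1] false AND true = false
[2.1.2.2.1] false AND true = false
[2.1.2.2] NOT false = true
[2.1.2.3] true AND true = true
[2.1.2] false AND true AND true = false
[2.1] false AND false = false
[2] NOT false = true
[3] true → true = true
[root] true AND true AND true = true
Overall: true → approved

Approved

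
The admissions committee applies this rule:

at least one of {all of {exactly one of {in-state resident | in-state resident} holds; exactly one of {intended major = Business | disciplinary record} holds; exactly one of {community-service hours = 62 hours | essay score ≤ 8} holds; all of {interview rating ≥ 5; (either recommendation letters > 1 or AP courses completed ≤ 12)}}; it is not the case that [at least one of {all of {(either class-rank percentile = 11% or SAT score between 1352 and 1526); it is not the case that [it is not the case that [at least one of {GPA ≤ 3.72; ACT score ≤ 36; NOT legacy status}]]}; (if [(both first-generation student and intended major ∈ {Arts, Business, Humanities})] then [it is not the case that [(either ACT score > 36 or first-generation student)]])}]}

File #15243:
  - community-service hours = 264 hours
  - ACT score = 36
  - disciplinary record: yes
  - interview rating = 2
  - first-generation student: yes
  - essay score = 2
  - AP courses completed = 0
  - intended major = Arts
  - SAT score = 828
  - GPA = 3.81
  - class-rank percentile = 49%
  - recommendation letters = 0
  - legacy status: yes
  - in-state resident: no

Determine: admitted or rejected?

Admitted

Atomic conditions:
  in-state resident: no → false
  intended major = Business: Arts == Business is false
  disciplinary record: yes → true
  community-service hours = 62 hours: 264 == 62 is false
  essay score ≤ 8: 2 ≤ 8 is true
  interview rating ≥ 5: 2 ≥ 5 is false
  recommendation letters > 1: 0 > 1 is false
  AP courses completed ≤ 12: 0 ≤ 12 is true
  class-rank percentile = 11%: 49 == 11 is false
  SAT score between 1352 and 1526: 828 in [1352, 1526] is false
  GPA ≤ 3.72: 3.81 ≤ 3.72 is false
  ACT score ≤ 36: 36 ≤ 36 is true
  NOT legacy status: yes → false
  first-generation student: yes → true
  intended major ∈ {Arts, Business, Humanities}: Arts is in the set → true
  ACT score > 36: 36 > 36 is false
Combine:
[1.1] exactly-one(false, false) = false
[1.2] exactly-one(false, true) = true
[1.3] exactly-one(false, true) = true
[1.4.2] false OR true = true
[1.4] false AND true = false
[1] false AND true AND true AND false = false
[2.1.1.1] false OR false = false
[2.1.1.2.1.1] false OR true OR false = true
[2.1.1.2.1] NOT true = false
[2.1.1.2] NOT false = true
[2.1.1] false AND true = false
[2.1.2.1] true AND true = true
[2.1.2.2.1] false OR true = true
[2.1.2.2] NOT true = false
[2.1.2] true → false = false
[2.1] false OR false = false
[2] NOT false = true
[root] false OR true = true
Overall: true → admitted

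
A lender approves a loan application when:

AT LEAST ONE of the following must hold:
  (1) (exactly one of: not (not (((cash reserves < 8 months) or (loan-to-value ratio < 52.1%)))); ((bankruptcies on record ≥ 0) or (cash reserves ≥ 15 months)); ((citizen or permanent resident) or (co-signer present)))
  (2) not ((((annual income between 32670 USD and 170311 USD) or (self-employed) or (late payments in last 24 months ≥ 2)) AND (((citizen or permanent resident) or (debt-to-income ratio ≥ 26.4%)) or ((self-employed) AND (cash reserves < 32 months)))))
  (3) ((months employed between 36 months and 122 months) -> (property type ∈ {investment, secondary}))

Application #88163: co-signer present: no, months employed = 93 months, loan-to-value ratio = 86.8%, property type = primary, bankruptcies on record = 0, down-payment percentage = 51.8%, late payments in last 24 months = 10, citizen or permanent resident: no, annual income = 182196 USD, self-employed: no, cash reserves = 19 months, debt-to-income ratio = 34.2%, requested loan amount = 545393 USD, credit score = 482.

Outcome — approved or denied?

Approved

Atomic conditions:
  cash reserves < 8 months: 19 < 8 is false
  loan-to-value ratio < 52.1%: 86.8 < 52.1 is false
  bankruptcies on record ≥ 0: 0 ≥ 0 is true
  cash reserves ≥ 15 months: 19 ≥ 15 is true
  citizen or permanent resident: no → false
  co-signer present: no → false
  annual income between 32670 USD and 170311 USD: 182196 in [32670, 170311] is false
  self-employed: no → false
  late payments in last 24 months ≥ 2: 10 ≥ 2 is true
  debt-to-income ratio ≥ 26.4%: 34.2 ≥ 26.4 is true
  cash reserves < 32 months: 19 < 32 is true
  months employed between 36 months and 122 months: 93 in [36, 122] is true
  property type ∈ {investment, secondary}: primary is not in the set → false
Combine:
[1.1.1.1] false OR false = false
[1.1.1] NOT false = true
[1.1] NOT true = false
[1.2] true OR true = true
[1.3] false OR false = false
[1] exactly-one(false, true, false) = true
[2.1.1] false OR false OR true = true
[2.1.2.1] false OR true = true
[2.1.2.2] false AND true = false
[2.1.2] true OR false = true
[2.1] true AND true = true
[2] NOT true = false
[3] true → false = false
[root] true OR false OR false = true
Overall: true → approved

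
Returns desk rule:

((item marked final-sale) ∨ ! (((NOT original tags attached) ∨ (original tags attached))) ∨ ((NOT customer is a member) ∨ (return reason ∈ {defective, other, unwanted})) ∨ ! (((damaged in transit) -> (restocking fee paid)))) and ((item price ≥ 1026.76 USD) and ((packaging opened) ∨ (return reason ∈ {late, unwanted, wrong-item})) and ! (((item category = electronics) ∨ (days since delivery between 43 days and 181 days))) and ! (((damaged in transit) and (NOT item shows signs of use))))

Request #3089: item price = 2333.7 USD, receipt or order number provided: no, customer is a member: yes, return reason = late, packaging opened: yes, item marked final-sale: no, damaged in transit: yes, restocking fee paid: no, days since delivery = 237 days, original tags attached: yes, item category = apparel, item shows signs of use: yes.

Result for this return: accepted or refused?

Atomic conditions:
  item marked final-sale: no → false
  NOT original tags attached: yes → false
  original tags attached: yes → true
  NOT customer is a member: yes → false
  return reason ∈ {defective, other, unwanted}: late is not in the set → false
  damaged in transit: yes → true
  restocking fee paid: no → false
  item price ≥ 1026.76 USD: 2333.7 ≥ 1026.76 is true
  packaging opened: yes → true
  return reason ∈ {late, unwanted, wrong-item}: late is in the set → true
  item category = electronics: apparel == electronics is false
  days since delivery between 43 days and 181 days: 237 in [43, 181] is false
  NOT item shows signs of use: yes → false
Combine:
[1.2.1] false OR true = true
[1.2] NOT true = false
[1.3] false OR false = false
[1.4.1] true → false = false
[1.4] NOT false = true
[1] false OR false OR false OR true = true
[2.2] true OR true = true
[2.3.1] false OR false = false
[2.3] NOT false = true
[2.4.1] true AND false = false
[2.4] NOT false = true
[2] true AND true AND true AND true = true
[root] true AND true = true
Overall: true → accepted

Accepted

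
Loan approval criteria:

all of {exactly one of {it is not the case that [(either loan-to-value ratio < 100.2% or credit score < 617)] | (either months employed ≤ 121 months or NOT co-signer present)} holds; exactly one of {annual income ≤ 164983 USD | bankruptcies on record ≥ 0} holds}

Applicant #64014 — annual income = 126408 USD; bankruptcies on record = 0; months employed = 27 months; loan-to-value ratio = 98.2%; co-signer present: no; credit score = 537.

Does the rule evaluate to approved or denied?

Denied

Atomic conditions:
  loan-to-value ratio < 100.2%: 98.2 < 100.2 is true
  credit score < 617: 537 < 617 is true
  months employed ≤ 121 months: 27 ≤ 121 is true
  NOT co-signer present: no → true
  annual income ≤ 164983 USD: 126408 ≤ 164983 is true
  bankruptcies on record ≥ 0: 0 ≥ 0 is true
Combine:
[1.1.1] true OR true = true
[1.1] NOT true = false
[1.2] true OR true = true
[1] exactly-one(false, true) = true
[2] exactly-one(true, true) = false
[root] true AND false = false
Overall: false → denied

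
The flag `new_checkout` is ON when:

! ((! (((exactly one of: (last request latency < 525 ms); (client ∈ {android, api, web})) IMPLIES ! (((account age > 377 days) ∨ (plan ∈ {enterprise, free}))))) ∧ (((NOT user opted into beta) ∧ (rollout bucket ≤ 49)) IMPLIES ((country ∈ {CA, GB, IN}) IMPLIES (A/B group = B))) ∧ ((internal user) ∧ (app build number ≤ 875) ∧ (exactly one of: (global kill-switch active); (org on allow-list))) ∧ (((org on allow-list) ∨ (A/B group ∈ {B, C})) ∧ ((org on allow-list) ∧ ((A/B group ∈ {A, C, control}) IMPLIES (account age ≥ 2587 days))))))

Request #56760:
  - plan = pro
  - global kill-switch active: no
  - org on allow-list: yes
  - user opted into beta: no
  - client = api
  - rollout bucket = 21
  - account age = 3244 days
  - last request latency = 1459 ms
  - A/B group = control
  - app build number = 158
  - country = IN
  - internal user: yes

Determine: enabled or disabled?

Enabled

Atomic conditions:
  last request latency < 525 ms: 1459 < 525 is false
  client ∈ {android, api, web}: api is in the set → true
  account age > 377 days: 3244 > 377 is true
  plan ∈ {enterprise, free}: pro is not in the set → false
  NOT user opted into beta: no → true
  rollout bucket ≤ 49: 21 ≤ 49 is true
  country ∈ {CA, GB, IN}: IN is in the set → true
  A/B group = B: control == B is false
  internal user: yes → true
  app build number ≤ 875: 158 ≤ 875 is true
  global kill-switch active: no → false
  org on allow-list: yes → true
  A/B group ∈ {B, C}: control is not in the set → false
  A/B group ∈ {A, C, control}: control is in the set → true
  account age ≥ 2587 days: 3244 ≥ 2587 is true
Combine:
[1.1.1.1] exactly-one(false, true) = true
[1.1.1.2.1] true OR false = true
[1.1.1.2] NOT true = false
[1.1.1] true → false = false
[1.1] NOT false = true
[1.2.1] true AND true = true
[1.2.2] true → false = false
[1.2] true → false = false
[1.3.3] exactly-one(false, true) = true
[1.3] true AND true AND true = true
[1.4.1] true OR false = true
[1.4.2.2] true → true = true
[1.4.2] true AND true = true
[1.4] true AND true = true
[1] true AND false AND true AND true = false
[root] NOT false = true
Overall: true → enabled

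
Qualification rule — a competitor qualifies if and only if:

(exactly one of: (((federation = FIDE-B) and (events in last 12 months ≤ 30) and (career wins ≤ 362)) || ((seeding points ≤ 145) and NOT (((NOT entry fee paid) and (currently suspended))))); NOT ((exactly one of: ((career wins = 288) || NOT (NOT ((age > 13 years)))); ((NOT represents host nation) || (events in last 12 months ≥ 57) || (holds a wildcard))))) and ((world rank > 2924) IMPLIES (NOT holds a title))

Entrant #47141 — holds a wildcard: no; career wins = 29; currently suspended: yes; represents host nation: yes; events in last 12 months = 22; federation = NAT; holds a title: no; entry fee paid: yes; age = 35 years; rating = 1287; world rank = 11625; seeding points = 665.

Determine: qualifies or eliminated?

Atomic conditions:
  federation = FIDE-B: NAT == FIDE-B is false
  events in last 12 months ≤ 30: 22 ≤ 30 is true
  career wins ≤ 362: 29 ≤ 362 is true
  seeding points ≤ 145: 665 ≤ 145 is false
  NOT entry fee paid: yes → false
  currently suspended: yes → true
  career wins = 288: 29 == 288 is false
  age > 13 years: 35 > 13 is true
  NOT represents host nation: yes → false
  events in last 12 months ≥ 57: 22 ≥ 57 is false
  holds a wildcard: no → false
  world rank > 2924: 11625 > 2924 is true
  NOT holds a title: no → true
Combine:
[1.1.1] false AND true AND true = false
[1.1.2.2.1] false AND true = false
[1.1.2.2] NOT false = true
[1.1.2] false AND true = false
[1.1] false OR false = false
[1.2.1.1.2.1] NOT true = false
[1.2.1.1.2] NOT false = true
[1.2.1.1] false OR true = true
[1.2.1.2] false OR false OR false = false
[1.2.1] exactly-one(true, false) = true
[1.2] NOT true = false
[1] exactly-one(false, false) = false
[2] true → true = true
[root] false AND true = false
Overall: false → eliminated

Eliminated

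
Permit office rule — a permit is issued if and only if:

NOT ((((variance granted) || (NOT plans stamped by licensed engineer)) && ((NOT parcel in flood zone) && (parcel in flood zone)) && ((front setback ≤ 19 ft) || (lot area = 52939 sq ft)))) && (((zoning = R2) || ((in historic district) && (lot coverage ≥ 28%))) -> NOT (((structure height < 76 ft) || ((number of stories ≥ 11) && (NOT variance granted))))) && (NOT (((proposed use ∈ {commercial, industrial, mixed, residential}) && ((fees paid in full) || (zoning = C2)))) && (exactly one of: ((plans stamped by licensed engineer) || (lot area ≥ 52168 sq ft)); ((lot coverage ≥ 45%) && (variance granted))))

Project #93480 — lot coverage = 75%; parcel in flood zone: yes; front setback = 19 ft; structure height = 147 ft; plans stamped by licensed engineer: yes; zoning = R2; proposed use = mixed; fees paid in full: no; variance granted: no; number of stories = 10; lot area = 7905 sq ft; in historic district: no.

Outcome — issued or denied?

Atomic conditions:
  variance granted: no → false
  NOT plans stamped by licensed engineer: yes → false
  NOT parcel in flood zone: yes → false
  parcel in flood zone: yes → true
  front setback ≤ 19 ft: 19 ≤ 19 is true
  lot area = 52939 sq ft: 7905 == 52939 is false
  zoning = R2: R2 == R2 is true
  in historic district: no → false
  lot coverage ≥ 28%: 75 ≥ 28 is true
  structure height < 76 ft: 147 < 76 is false
  number of stories ≥ 11: 10 ≥ 11 is false
  NOT variance granted: no → true
  proposed use ∈ {commercial, industrial, mixed, residential}: mixed is in the set → true
  fees paid in full: no → false
  zoning = C2: R2 == C2 is false
  plans stamped by licensed engineer: yes → true
  lot area ≥ 52168 sq ft: 7905 ≥ 52168 is false
  lot coverage ≥ 45%: 75 ≥ 45 is true
Combine:
[1.1.1] false OR false = false
[1.1.2] false AND true = false
[1.1.3] true OR false = true
[1.1] false AND false AND true = false
[1] NOT false = true
[2.1.2] false AND true = false
[2.1] true OR false = true
[2.2.1.2] false AND true = false
[2.2.1] false OR false = false
[2.2] NOT false = true
[2] true → true = true
[3.1.1.2] false OR false = false
[3.1.1] true AND false = false
[3.1] NOT false = true
[3.2.1] true OR false = true
[3.2.2] true AND false = false
[3.2] exactly-one(true, false) = true
[3] true AND true = true
[root] true AND true AND true = true
Overall: true → issued

Issued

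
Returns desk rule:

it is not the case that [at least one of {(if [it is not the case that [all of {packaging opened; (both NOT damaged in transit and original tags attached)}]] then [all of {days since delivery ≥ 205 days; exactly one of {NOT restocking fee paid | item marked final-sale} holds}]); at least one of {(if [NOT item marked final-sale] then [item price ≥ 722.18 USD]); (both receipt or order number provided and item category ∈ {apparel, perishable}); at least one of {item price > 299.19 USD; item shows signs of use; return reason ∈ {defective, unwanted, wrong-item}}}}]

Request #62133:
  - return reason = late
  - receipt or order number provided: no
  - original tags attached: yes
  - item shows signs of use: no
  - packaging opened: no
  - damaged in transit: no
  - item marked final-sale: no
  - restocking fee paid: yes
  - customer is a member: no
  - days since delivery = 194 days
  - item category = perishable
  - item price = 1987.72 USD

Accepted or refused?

Atomic conditions:
  packaging opened: no → false
  NOT damaged in transit: no → true
  original tags attached: yes → true
  days since delivery ≥ 205 days: 194 ≥ 205 is false
  NOT restocking fee paid: yes → false
  item marked final-sale: no → false
  NOT item marked final-sale: no → true
  item price ≥ 722.18 USD: 1987.72 ≥ 722.18 is true
  receipt or order number provided: no → false
  item category ∈ {apparel, perishable}: perishable is in the set → true
  item price > 299.19 USD: 1987.72 > 299.19 is true
  item shows signs of use: no → false
  return reason ∈ {defective, unwanted, wrong-item}: late is not in the set → false
Combine:
[1.1.1.1.2] true AND true = true
[1.1.1.1] false AND true = false
[1.1.1] NOT false = true
[1.1.2.2] exactly-one(false, false) = false
[1.1.2] false AND false = false
[1.1] true → false = false
[1.2.1] true → true = true
[1.2.2] false AND true = false
[1.2.3] true OR false OR false = true
[1.2] true OR false OR true = true
[1] false OR true = true
[root] NOT true = false
Overall: false → refused

Refused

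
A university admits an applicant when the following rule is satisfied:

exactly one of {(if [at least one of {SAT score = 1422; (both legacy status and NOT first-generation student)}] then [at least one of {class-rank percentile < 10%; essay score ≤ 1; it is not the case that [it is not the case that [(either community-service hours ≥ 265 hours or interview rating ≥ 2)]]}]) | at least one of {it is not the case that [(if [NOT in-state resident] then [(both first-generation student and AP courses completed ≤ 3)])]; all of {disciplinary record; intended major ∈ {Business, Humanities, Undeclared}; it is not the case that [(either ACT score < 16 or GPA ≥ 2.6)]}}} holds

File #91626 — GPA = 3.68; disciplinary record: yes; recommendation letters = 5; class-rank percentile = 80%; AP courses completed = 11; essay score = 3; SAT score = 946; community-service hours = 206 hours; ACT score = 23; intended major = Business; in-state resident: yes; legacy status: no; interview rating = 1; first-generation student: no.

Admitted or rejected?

Atomic conditions:
  SAT score = 1422: 946 == 1422 is false
  legacy status: no → false
  NOT first-generation student: no → true
  class-rank percentile < 10%: 80 < 10 is false
  essay score ≤ 1: 3 ≤ 1 is false
  community-service hours ≥ 265 hours: 206 ≥ 265 is false
  interview rating ≥ 2: 1 ≥ 2 is false
  NOT in-state resident: yes → false
  first-generation student: no → false
  AP courses completed ≤ 3: 11 ≤ 3 is false
  disciplinary record: yes → true
  intended major ∈ {Business, Humanities, Undeclared}: Business is in the set → true
  ACT score < 16: 23 < 16 is false
  GPA ≥ 2.6: 3.68 ≥ 2.6 is true
Combine:
[1.1.2] false AND true = false
[1.1] false OR false = false
[1.2.3.1.1] false OR false = false
[1.2.3.1] NOT false = true
[1.2.3] NOT true = false
[1.2] false OR false OR false = false
[1] false → false (antecedent false ⇒ implication holds) = true
[2.1.1.2] false AND false = false
[2.1.1] false → false (antecedent false ⇒ implication holds) = true
[2.1] NOT true = false
[2.2.3.1] false OR true = true
[2.2.3] NOT true = false
[2.2] true AND true AND false = false
[2] false OR false = false
[root] exactly-one(true, false) = true
Overall: true → admitted

Admitted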